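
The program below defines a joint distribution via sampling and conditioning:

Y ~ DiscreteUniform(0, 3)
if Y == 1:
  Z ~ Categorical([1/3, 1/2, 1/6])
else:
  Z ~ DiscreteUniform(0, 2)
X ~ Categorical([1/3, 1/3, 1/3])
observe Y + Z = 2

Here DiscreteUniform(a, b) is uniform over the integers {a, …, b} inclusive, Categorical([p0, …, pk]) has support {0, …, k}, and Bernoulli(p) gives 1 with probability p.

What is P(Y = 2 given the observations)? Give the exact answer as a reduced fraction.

Enumerate traces; 9 have nonzero weight after conditioning:
  (Y=0, Z=2, X=0) weight 1/36
  (Y=0, Z=2, X=1) weight 1/36
  (Y=0, Z=2, X=2) weight 1/36
  (Y=1, Z=1, X=0) weight 1/24
  (Y=1, Z=1, X=1) weight 1/24
  (Y=1, Z=1, X=2) weight 1/24
  (Y=2, Z=0, X=0) weight 1/36
  (Y=2, Z=0, X=1) weight 1/36
  … 1 more
Group by Y:
  weight(Y=0) = 1/12
  weight(Y=1) = 1/8
  weight(Y=2) = 1/12
Total weight = 1/12 + 1/8 + 1/12 = 7/24
P(Y=0 | obs) = 1/12 / 7/24 = 2/7
P(Y=1 | obs) = 1/8 / 7/24 = 3/7
P(Y=2 | obs) = 1/12 / 7/24 = 2/7

P(Y = 2 | obs) = 2/7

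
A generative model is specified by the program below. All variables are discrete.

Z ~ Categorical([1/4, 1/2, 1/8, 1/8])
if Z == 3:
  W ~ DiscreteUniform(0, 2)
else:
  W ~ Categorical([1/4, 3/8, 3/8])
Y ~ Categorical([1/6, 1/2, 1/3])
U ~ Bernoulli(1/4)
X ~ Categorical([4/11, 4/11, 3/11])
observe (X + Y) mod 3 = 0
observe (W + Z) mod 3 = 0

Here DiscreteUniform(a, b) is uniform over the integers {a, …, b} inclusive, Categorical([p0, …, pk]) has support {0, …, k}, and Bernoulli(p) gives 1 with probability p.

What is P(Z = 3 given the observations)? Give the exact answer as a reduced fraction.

Enumerate traces; 24 have nonzero weight after conditioning:
  (Z=0, W=0, Y=0, U=0, X=0) weight 1/352
  (Z=0, W=0, Y=0, U=1, X=0) weight 1/1056
  (Z=0, W=0, Y=1, U=0, X=2) weight 9/1408
  (Z=0, W=0, Y=1, U=1, X=2) weight 3/1408
  (Z=0, W=0, Y=2, U=0, X=1) weight 1/176
  (Z=0, W=0, Y=2, U=1, X=1) weight 1/528
  (Z=1, W=2, Y=0, U=0, X=0) weight 3/352
  (Z=1, W=2, Y=0, U=1, X=0) weight 1/352
  (Z=2, W=1, Y=0, U=0, X=0) weight 3/1408
  (Z=3, W=0, Y=0, U=0, X=0) weight 1/528
  … 14 more
Group by Z:
  weight(Z=0) = 7/352
  weight(Z=1) = 21/352
  weight(Z=2) = 21/1408
  weight(Z=3) = 7/528
Total weight = 7/352 + 21/352 + 21/1408 + 7/528 = 455/4224
P(Z=0 | obs) = 7/352 / 455/4224 = 12/65
P(Z=1 | obs) = 21/352 / 455/4224 = 36/65
P(Z=2 | obs) = 21/1408 / 455/4224 = 9/65
P(Z=3 | obs) = 7/528 / 455/4224 = 8/65

P(Z = 3 | obs) = 8/65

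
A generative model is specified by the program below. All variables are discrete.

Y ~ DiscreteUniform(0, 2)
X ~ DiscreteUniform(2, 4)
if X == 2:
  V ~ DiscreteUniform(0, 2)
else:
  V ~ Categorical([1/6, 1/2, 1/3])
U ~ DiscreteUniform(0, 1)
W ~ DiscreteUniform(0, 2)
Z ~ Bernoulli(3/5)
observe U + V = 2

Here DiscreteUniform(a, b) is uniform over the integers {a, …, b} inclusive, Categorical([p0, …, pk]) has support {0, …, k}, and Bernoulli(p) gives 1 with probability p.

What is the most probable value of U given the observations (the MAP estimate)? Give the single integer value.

Enumerate traces; 108 have nonzero weight after conditioning:
  (Y=0, X=2, V=1, U=1, W=0, Z=0) weight 1/405
  (Y=0, X=2, V=1, U=1, W=0, Z=1) weight 1/270
  (Y=0, X=2, V=1, U=1, W=1, Z=0) weight 1/405
  (Y=0, X=2, V=1, U=1, W=1, Z=1) weight 1/270
  (Y=0, X=2, V=1, U=1, W=2, Z=0) weight 1/405
  (Y=0, X=2, V=1, U=1, W=2, Z=1) weight 1/270
  (Y=0, X=2, V=2, U=0, W=0, Z=0) weight 1/405
  (Y=0, X=2, V=2, U=0, W=0, Z=1) weight 1/270
  … 100 more
Group by U:
  weight(U=0) = 1/6
  weight(U=1) = 2/9
Total weight = 1/6 + 2/9 = 7/18
P(U=0 | obs) = 1/6 / 7/18 = 3/7
P(U=1 | obs) = 2/9 / 7/18 = 4/7
argmax = 1

argmax_v P(U = v | obs) = 1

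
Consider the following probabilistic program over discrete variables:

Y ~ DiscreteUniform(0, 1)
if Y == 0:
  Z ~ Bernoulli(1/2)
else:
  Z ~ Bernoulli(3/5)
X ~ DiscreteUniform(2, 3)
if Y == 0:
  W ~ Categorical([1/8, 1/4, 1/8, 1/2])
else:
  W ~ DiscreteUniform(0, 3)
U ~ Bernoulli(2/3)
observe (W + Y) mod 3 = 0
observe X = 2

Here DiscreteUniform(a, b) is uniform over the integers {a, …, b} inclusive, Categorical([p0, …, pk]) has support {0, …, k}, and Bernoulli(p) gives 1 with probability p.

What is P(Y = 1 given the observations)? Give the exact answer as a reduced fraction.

P(Y = 1 | obs) = 2/7

Enumerate traces; 12 have nonzero weight after conditioning:
  (Y=0, Z=0, X=2, W=0, U=0) weight 1/192
  (Y=0, Z=0, X=2, W=0, U=1) weight 1/96
  (Y=0, Z=0, X=2, W=3, U=0) weight 1/48
  (Y=0, Z=0, X=2, W=3, U=1) weight 1/24
  (Y=0, Z=1, X=2, W=0, U=0) weight 1/192
  (Y=0, Z=1, X=2, W=0, U=1) weight 1/96
  (Y=0, Z=1, X=2, W=3, U=0) weight 1/48
  (Y=0, Z=1, X=2, W=3, U=1) weight 1/24
  (Y=1, Z=0, X=2, W=2, U=0) weight 1/120
  … 3 more
Group by Y:
  weight(Y=0) = 5/32
  weight(Y=1) = 1/16
Total weight = 5/32 + 1/16 = 7/32
P(Y=0 | obs) = 5/32 / 7/32 = 5/7
P(Y=1 | obs) = 1/16 / 7/32 = 2/7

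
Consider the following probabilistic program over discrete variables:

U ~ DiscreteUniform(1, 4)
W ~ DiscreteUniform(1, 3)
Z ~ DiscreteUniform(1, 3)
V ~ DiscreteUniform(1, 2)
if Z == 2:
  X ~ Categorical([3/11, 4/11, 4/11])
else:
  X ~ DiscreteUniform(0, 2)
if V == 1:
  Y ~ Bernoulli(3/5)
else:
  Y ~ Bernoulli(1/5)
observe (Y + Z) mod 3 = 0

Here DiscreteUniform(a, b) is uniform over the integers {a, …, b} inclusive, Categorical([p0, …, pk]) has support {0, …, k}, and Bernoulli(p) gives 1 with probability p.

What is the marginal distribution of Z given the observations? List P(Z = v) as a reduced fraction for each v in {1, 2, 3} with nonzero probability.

Enumerate traces; 144 have nonzero weight after conditioning:
  (U=1, W=1, Z=2, V=1, X=0, Y=1) weight 1/440
  (U=1, W=1, Z=2, V=1, X=1, Y=1) weight 1/330
  (U=1, W=1, Z=2, V=1, X=2, Y=1) weight 1/330
  (U=1, W=1, Z=2, V=2, X=0, Y=1) weight 1/1320
  (U=1, W=1, Z=2, V=2, X=1, Y=1) weight 1/990
  (U=1, W=1, Z=2, V=2, X=2, Y=1) weight 1/990
  (U=1, W=1, Z=3, V=1, X=0, Y=0) weight 1/540
  (U=1, W=1, Z=3, V=1, X=1, Y=0) weight 1/540
  … 136 more
Group by Z:
  weight(Z=2) = 2/15
  weight(Z=3) = 1/5
Total weight = 2/15 + 1/5 = 1/3
P(Z=2 | obs) = 2/15 / 1/3 = 2/5
P(Z=3 | obs) = 1/5 / 1/3 = 3/5

P(Z=2) = 2/5, P(Z=3) = 3/5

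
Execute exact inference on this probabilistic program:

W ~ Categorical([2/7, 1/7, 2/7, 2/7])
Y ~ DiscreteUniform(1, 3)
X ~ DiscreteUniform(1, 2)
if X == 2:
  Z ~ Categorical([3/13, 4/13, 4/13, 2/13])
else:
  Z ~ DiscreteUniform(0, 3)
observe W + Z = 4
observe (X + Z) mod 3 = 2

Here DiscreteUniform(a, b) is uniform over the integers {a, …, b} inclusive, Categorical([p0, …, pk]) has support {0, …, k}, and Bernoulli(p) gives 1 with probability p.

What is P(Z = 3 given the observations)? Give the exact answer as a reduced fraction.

P(Z = 3 | obs) = 4/17

Enumerate traces; 6 have nonzero weight after conditioning:
  (W=1, Y=1, X=2, Z=3) weight 1/273
  (W=1, Y=2, X=2, Z=3) weight 1/273
  (W=1, Y=3, X=2, Z=3) weight 1/273
  (W=3, Y=1, X=1, Z=1) weight 1/84
  (W=3, Y=2, X=1, Z=1) weight 1/84
  (W=3, Y=3, X=1, Z=1) weight 1/84
Group by Z:
  weight(Z=1) = 1/28
  weight(Z=3) = 1/91
Total weight = 1/28 + 1/91 = 17/364
P(Z=1 | obs) = 1/28 / 17/364 = 13/17
P(Z=3 | obs) = 1/91 / 17/364 = 4/17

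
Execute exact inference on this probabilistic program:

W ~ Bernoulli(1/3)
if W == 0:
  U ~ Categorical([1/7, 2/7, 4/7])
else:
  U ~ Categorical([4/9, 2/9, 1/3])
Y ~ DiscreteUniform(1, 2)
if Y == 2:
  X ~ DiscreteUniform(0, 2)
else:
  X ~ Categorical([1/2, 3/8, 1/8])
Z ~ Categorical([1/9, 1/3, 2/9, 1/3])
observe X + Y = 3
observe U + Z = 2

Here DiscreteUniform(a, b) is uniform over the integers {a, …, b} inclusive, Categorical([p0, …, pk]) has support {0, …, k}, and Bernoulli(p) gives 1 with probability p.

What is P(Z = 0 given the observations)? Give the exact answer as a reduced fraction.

Enumerate traces; 12 have nonzero weight after conditioning:
  (W=0, U=0, Y=1, X=2, Z=2) weight 1/756
  (W=0, U=0, Y=2, X=1, Z=2) weight 2/567
  (W=0, U=1, Y=1, X=2, Z=1) weight 1/252
  (W=0, U=1, Y=2, X=1, Z=1) weight 2/189
  (W=0, U=2, Y=1, X=2, Z=0) weight 1/378
  (W=0, U=2, Y=2, X=1, Z=0) weight 4/567
  (W=1, U=0, Y=1, X=2, Z=2) weight 1/486
  (W=1, U=0, Y=2, X=1, Z=2) weight 4/729
  … 4 more
Group by Z:
  weight(Z=0) = 341/27216
  weight(Z=1) = 275/13608
  weight(Z=2) = 253/20412
Total weight = 341/27216 + 275/13608 + 253/20412 = 3685/81648
P(Z=0 | obs) = 341/27216 / 3685/81648 = 93/335
P(Z=1 | obs) = 275/13608 / 3685/81648 = 30/67
P(Z=2 | obs) = 253/20412 / 3685/81648 = 92/335

P(Z = 0 | obs) = 93/335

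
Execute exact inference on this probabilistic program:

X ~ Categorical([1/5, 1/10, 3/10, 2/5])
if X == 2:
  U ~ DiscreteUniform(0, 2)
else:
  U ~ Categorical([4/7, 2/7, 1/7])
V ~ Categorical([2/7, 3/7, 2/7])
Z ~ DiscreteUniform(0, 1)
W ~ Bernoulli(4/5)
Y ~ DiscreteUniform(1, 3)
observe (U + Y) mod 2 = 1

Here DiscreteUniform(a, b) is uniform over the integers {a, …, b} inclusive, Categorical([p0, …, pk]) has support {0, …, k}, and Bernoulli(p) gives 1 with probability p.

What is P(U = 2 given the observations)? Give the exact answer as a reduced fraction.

P(U = 2 | obs) = 4/17

Enumerate traces; 240 have nonzero weight after conditioning:
  (X=0, U=0, V=0, Z=0, W=0, Y=1) weight 4/3675
  (X=0, U=0, V=0, Z=0, W=0, Y=3) weight 4/3675
  (X=0, U=0, V=0, Z=0, W=1, Y=1) weight 16/3675
  (X=0, U=0, V=0, Z=0, W=1, Y=3) weight 16/3675
  (X=0, U=0, V=0, Z=1, W=0, Y=1) weight 4/3675
  (X=0, U=0, V=0, Z=1, W=0, Y=3) weight 4/3675
  (X=0, U=0, V=0, Z=1, W=1, Y=1) weight 16/3675
  (X=0, U=0, V=0, Z=1, W=1, Y=3) weight 16/3675
  (X=0, U=1, V=0, Z=0, W=0, Y=2) weight 2/3675
  (X=0, U=2, V=0, Z=0, W=0, Y=1) weight 1/3675
  … 230 more
Group by U:
  weight(U=0) = 1/3
  weight(U=1) = 1/10
  weight(U=2) = 2/15
Total weight = 1/3 + 1/10 + 2/15 = 17/30
P(U=0 | obs) = 1/3 / 17/30 = 10/17
P(U=1 | obs) = 1/10 / 17/30 = 3/17
P(U=2 | obs) = 2/15 / 17/30 = 4/17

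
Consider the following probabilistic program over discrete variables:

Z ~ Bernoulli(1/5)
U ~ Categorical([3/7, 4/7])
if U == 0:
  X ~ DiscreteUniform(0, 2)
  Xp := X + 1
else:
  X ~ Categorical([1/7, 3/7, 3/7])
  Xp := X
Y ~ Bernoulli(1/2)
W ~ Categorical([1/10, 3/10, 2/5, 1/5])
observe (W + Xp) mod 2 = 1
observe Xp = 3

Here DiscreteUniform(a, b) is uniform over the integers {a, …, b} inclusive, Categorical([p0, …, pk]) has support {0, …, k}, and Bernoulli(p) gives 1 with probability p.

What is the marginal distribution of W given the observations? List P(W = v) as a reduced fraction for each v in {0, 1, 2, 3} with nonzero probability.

Enumerate traces; 8 have nonzero weight after conditioning:
  (Z=0, U=0, X=2, Y=0, W=0) weight 1/175
  (Z=0, U=0, X=2, Y=0, W=2) weight 4/175
  (Z=0, U=0, X=2, Y=1, W=0) weight 1/175
  (Z=0, U=0, X=2, Y=1, W=2) weight 4/175
  (Z=1, U=0, X=2, Y=0, W=0) weight 1/700
  (Z=1, U=0, X=2, Y=0, W=2) weight 1/175
  (Z=1, U=0, X=2, Y=1, W=0) weight 1/700
  (Z=1, U=0, X=2, Y=1, W=2) weight 1/175
Group by W:
  weight(W=0) = 1/70
  weight(W=2) = 2/35
Total weight = 1/70 + 2/35 = 1/14
P(W=0 | obs) = 1/70 / 1/14 = 1/5
P(W=2 | obs) = 2/35 / 1/14 = 4/5

P(W=0) = 1/5, P(W=2) = 4/5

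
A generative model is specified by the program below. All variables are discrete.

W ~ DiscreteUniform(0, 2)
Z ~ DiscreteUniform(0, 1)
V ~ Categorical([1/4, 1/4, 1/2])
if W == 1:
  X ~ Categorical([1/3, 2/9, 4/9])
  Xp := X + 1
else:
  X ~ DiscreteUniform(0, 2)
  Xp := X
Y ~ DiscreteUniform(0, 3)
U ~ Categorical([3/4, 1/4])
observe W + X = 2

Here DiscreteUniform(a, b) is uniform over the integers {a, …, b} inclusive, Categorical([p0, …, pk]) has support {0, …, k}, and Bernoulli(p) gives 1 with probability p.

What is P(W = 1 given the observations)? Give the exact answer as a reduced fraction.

P(W = 1 | obs) = 1/4

Enumerate traces; 144 have nonzero weight after conditioning:
  (W=0, Z=0, V=0, X=2, Y=0, U=0) weight 1/384
  (W=0, Z=0, V=0, X=2, Y=0, U=1) weight 1/1152
  (W=0, Z=0, V=0, X=2, Y=1, U=0) weight 1/384
  (W=0, Z=0, V=0, X=2, Y=1, U=1) weight 1/1152
  (W=0, Z=0, V=0, X=2, Y=2, U=0) weight 1/384
  (W=0, Z=0, V=0, X=2, Y=2, U=1) weight 1/1152
  (W=0, Z=0, V=0, X=2, Y=3, U=0) weight 1/384
  (W=0, Z=0, V=0, X=2, Y=3, U=1) weight 1/1152
  (W=1, Z=0, V=0, X=1, Y=0, U=0) weight 1/576
  (W=2, Z=0, V=0, X=0, Y=0, U=0) weight 1/384
  … 134 more
Group by W:
  weight(W=0) = 1/9
  weight(W=1) = 2/27
  weight(W=2) = 1/9
Total weight = 1/9 + 2/27 + 1/9 = 8/27
P(W=0 | obs) = 1/9 / 8/27 = 3/8
P(W=1 | obs) = 2/27 / 8/27 = 1/4
P(W=2 | obs) = 1/9 / 8/27 = 3/8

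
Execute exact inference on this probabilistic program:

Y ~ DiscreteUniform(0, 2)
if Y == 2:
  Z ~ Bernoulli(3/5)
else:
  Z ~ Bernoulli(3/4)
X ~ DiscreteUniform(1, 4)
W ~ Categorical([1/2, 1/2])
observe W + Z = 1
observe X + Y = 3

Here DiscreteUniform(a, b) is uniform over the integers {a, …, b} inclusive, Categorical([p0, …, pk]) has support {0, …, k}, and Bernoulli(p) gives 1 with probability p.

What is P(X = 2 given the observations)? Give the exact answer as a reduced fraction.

Enumerate traces; 6 have nonzero weight after conditioning:
  (Y=0, Z=0, X=3, W=1) weight 1/96
  (Y=0, Z=1, X=3, W=0) weight 1/32
  (Y=1, Z=0, X=2, W=1) weight 1/96
  (Y=1, Z=1, X=2, W=0) weight 1/32
  (Y=2, Z=0, X=1, W=1) weight 1/60
  (Y=2, Z=1, X=1, W=0) weight 1/40
Group by X:
  weight(X=1) = 1/24
  weight(X=2) = 1/24
  weight(X=3) = 1/24
Total weight = 1/24 + 1/24 + 1/24 = 1/8
P(X=1 | obs) = 1/24 / 1/8 = 1/3
P(X=2 | obs) = 1/24 / 1/8 = 1/3
P(X=3 | obs) = 1/24 / 1/8 = 1/3

P(X = 2 | obs) = 1/3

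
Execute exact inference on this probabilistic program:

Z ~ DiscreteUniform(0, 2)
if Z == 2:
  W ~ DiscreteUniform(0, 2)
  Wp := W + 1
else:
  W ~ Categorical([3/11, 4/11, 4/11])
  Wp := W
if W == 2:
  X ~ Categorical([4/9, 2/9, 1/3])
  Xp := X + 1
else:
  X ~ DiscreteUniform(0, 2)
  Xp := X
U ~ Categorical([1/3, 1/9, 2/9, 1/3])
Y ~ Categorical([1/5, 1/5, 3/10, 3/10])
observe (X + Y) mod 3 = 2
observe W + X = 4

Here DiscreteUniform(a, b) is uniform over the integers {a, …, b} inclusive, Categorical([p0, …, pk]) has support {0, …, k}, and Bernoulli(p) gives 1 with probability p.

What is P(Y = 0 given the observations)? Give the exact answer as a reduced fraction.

Enumerate traces; 24 have nonzero weight after conditioning:
  (Z=0, W=2, X=2, U=0, Y=0) weight 4/1485
  (Z=0, W=2, X=2, U=0, Y=3) weight 2/495
  (Z=0, W=2, X=2, U=1, Y=0) weight 4/4455
  (Z=0, W=2, X=2, U=1, Y=3) weight 2/1485
  (Z=0, W=2, X=2, U=2, Y=0) weight 8/4455
  (Z=0, W=2, X=2, U=2, Y=3) weight 4/1485
  (Z=0, W=2, X=2, U=3, Y=0) weight 4/1485
  (Z=0, W=2, X=2, U=3, Y=3) weight 2/495
  … 16 more
Group by Y:
  weight(Y=0) = 7/297
  weight(Y=3) = 7/198
Total weight = 7/297 + 7/198 = 35/594
P(Y=0 | obs) = 7/297 / 35/594 = 2/5
P(Y=3 | obs) = 7/198 / 35/594 = 3/5

P(Y = 0 | obs) = 2/5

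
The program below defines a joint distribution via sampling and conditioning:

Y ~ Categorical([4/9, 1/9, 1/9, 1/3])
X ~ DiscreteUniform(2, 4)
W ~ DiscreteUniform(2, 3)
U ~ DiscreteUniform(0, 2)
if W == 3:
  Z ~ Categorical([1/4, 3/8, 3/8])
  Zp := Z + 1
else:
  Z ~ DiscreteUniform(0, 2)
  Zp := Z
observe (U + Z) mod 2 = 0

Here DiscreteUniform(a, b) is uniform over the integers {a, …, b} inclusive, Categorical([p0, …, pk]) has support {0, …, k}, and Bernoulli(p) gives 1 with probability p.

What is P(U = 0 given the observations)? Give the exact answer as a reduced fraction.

Enumerate traces; 120 have nonzero weight after conditioning:
  (Y=0, X=2, W=2, U=0, Z=0) weight 2/243
  (Y=0, X=2, W=2, U=0, Z=2) weight 2/243
  (Y=0, X=2, W=2, U=1, Z=1) weight 2/243
  (Y=0, X=2, W=2, U=2, Z=0) weight 2/243
  (Y=0, X=2, W=2, U=2, Z=2) weight 2/243
  (Y=0, X=2, W=3, U=0, Z=0) weight 1/162
  (Y=0, X=2, W=3, U=0, Z=2) weight 1/108
  (Y=0, X=2, W=3, U=1, Z=1) weight 1/108
  … 112 more
Group by U:
  weight(U=0) = 31/144
  weight(U=1) = 17/144
  weight(U=2) = 31/144
Total weight = 31/144 + 17/144 + 31/144 = 79/144
P(U=0 | obs) = 31/144 / 79/144 = 31/79
P(U=1 | obs) = 17/144 / 79/144 = 17/79
P(U=2 | obs) = 31/144 / 79/144 = 31/79

P(U = 0 | obs) = 31/79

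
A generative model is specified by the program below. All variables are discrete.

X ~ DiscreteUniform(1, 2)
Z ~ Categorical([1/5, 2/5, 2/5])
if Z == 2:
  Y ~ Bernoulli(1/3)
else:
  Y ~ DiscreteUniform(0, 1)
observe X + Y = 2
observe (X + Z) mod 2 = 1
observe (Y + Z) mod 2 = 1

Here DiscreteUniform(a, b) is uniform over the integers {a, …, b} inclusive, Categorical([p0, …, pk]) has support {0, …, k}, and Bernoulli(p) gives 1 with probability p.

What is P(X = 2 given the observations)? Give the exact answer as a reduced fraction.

P(X = 2 | obs) = 6/13

Enumerate traces; 3 have nonzero weight after conditioning:
  (X=1, Z=0, Y=1) weight 1/20
  (X=1, Z=2, Y=1) weight 1/15
  (X=2, Z=1, Y=0) weight 1/10
Group by X:
  weight(X=1) = 7/60
  weight(X=2) = 1/10
Total weight = 7/60 + 1/10 = 13/60
P(X=1 | obs) = 7/60 / 13/60 = 7/13
P(X=2 | obs) = 1/10 / 13/60 = 6/13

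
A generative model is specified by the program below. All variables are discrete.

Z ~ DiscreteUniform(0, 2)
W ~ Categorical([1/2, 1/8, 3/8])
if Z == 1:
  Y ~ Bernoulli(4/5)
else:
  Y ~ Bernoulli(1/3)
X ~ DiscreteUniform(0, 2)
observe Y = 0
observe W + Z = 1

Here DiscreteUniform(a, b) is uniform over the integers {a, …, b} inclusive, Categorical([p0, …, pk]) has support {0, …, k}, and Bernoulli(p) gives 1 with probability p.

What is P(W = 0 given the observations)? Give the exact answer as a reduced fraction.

Enumerate traces; 6 have nonzero weight after conditioning:
  (Z=0, W=1, Y=0, X=0) weight 1/108
  (Z=0, W=1, Y=0, X=1) weight 1/108
  (Z=0, W=1, Y=0, X=2) weight 1/108
  (Z=1, W=0, Y=0, X=0) weight 1/90
  (Z=1, W=0, Y=0, X=1) weight 1/90
  (Z=1, W=0, Y=0, X=2) weight 1/90
Group by W:
  weight(W=0) = 1/30
  weight(W=1) = 1/36
Total weight = 1/30 + 1/36 = 11/180
P(W=0 | obs) = 1/30 / 11/180 = 6/11
P(W=1 | obs) = 1/36 / 11/180 = 5/11

P(W = 0 | obs) = 6/11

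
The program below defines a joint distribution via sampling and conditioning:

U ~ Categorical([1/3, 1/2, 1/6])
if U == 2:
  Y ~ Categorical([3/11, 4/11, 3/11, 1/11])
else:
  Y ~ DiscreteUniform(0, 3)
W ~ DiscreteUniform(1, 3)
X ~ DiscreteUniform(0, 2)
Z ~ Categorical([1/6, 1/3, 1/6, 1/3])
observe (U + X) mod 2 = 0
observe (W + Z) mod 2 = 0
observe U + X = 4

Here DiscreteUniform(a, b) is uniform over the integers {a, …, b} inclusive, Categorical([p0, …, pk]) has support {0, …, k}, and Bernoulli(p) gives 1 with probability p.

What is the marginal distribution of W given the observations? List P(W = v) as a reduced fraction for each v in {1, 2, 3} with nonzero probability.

Enumerate traces; 24 have nonzero weight after conditioning:
  (U=2, Y=0, W=1, X=2, Z=1) weight 1/594
  (U=2, Y=0, W=1, X=2, Z=3) weight 1/594
  (U=2, Y=0, W=2, X=2, Z=0) weight 1/1188
  (U=2, Y=0, W=2, X=2, Z=2) weight 1/1188
  (U=2, Y=0, W=3, X=2, Z=1) weight 1/594
  (U=2, Y=0, W=3, X=2, Z=3) weight 1/594
  (U=2, Y=1, W=1, X=2, Z=1) weight 2/891
  (U=2, Y=1, W=1, X=2, Z=3) weight 2/891
  … 16 more
Group by W:
  weight(W=1) = 1/81
  weight(W=2) = 1/162
  weight(W=3) = 1/81
Total weight = 1/81 + 1/162 + 1/81 = 5/162
P(W=1 | obs) = 1/81 / 5/162 = 2/5
P(W=2 | obs) = 1/162 / 5/162 = 1/5
P(W=3 | obs) = 1/81 / 5/162 = 2/5

P(W=1) = 2/5, P(W=2) = 1/5, P(W=3) = 2/5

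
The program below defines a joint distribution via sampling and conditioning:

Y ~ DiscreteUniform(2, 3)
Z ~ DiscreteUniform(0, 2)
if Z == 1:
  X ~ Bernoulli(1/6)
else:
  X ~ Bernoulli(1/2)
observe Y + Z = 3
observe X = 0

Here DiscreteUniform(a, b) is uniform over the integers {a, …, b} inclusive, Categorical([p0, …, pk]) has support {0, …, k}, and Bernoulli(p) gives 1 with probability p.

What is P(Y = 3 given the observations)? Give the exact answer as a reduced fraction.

Enumerate traces; 2 have nonzero weight after conditioning:
  (Y=2, Z=1, X=0) weight 5/36
  (Y=3, Z=0, X=0) weight 1/12
Group by Y:
  weight(Y=2) = 5/36
  weight(Y=3) = 1/12
Total weight = 5/36 + 1/12 = 2/9
P(Y=2 | obs) = 5/36 / 2/9 = 5/8
P(Y=3 | obs) = 1/12 / 2/9 = 3/8

P(Y = 3 | obs) = 3/8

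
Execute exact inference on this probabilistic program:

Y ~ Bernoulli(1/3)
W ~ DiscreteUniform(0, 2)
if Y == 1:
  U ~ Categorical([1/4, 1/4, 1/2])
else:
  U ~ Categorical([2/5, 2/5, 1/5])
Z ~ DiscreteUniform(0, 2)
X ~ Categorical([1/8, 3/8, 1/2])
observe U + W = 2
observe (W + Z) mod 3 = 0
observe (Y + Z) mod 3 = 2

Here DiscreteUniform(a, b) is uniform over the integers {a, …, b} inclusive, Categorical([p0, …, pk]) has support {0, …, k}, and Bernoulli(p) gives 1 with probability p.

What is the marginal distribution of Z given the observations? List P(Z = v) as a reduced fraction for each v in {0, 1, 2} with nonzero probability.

P(Z=1) = 5/21, P(Z=2) = 16/21

Enumerate traces; 6 have nonzero weight after conditioning:
  (Y=0, W=1, U=1, Z=2, X=0) weight 1/270
  (Y=0, W=1, U=1, Z=2, X=1) weight 1/90
  (Y=0, W=1, U=1, Z=2, X=2) weight 2/135
  (Y=1, W=2, U=0, Z=1, X=0) weight 1/864
  (Y=1, W=2, U=0, Z=1, X=1) weight 1/288
  (Y=1, W=2, U=0, Z=1, X=2) weight 1/216
Group by Z:
  weight(Z=1) = 1/108
  weight(Z=2) = 4/135
Total weight = 1/108 + 4/135 = 7/180
P(Z=1 | obs) = 1/108 / 7/180 = 5/21
P(Z=2 | obs) = 4/135 / 7/180 = 16/21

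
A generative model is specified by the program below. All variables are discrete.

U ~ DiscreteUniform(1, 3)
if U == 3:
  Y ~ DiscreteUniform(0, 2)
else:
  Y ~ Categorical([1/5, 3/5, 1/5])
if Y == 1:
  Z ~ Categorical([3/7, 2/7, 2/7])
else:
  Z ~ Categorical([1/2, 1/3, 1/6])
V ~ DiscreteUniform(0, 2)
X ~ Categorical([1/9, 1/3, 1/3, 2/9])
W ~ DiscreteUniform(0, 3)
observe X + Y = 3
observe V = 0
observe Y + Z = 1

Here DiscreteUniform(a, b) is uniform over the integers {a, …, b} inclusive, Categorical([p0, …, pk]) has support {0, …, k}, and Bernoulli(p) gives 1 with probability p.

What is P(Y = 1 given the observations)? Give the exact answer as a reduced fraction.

Enumerate traces; 24 have nonzero weight after conditioning:
  (U=1, Y=0, Z=1, V=0, X=3, W=0) weight 1/2430
  (U=1, Y=0, Z=1, V=0, X=3, W=1) weight 1/2430
  (U=1, Y=0, Z=1, V=0, X=3, W=2) weight 1/2430
  (U=1, Y=0, Z=1, V=0, X=3, W=3) weight 1/2430
  (U=1, Y=1, Z=0, V=0, X=2, W=0) weight 1/420
  (U=1, Y=1, Z=0, V=0, X=2, W=1) weight 1/420
  (U=1, Y=1, Z=0, V=0, X=2, W=2) weight 1/420
  (U=1, Y=1, Z=0, V=0, X=2, W=3) weight 1/420
  … 16 more
Group by Y:
  weight(Y=0) = 22/3645
  weight(Y=1) = 23/945
Total weight = 22/3645 + 23/945 = 155/5103
P(Y=0 | obs) = 22/3645 / 155/5103 = 154/775
P(Y=1 | obs) = 23/945 / 155/5103 = 621/775

P(Y = 1 | obs) = 621/775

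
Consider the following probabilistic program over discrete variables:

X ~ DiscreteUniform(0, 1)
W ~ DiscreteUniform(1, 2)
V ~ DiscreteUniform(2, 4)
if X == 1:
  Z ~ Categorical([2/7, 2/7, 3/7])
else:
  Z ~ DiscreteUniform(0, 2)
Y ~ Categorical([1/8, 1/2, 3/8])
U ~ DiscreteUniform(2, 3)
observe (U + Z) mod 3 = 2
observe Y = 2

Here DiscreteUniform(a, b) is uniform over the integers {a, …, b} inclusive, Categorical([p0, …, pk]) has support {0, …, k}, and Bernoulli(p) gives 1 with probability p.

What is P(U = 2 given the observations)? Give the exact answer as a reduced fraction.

P(U = 2 | obs) = 13/29

Enumerate traces; 24 have nonzero weight after conditioning:
  (X=0, W=1, V=2, Z=0, Y=2, U=2) weight 1/192
  (X=0, W=1, V=2, Z=2, Y=2, U=3) weight 1/192
  (X=0, W=1, V=3, Z=0, Y=2, U=2) weight 1/192
  (X=0, W=1, V=3, Z=2, Y=2, U=3) weight 1/192
  (X=0, W=1, V=4, Z=0, Y=2, U=2) weight 1/192
  (X=0, W=1, V=4, Z=2, Y=2, U=3) weight 1/192
  (X=0, W=2, V=2, Z=0, Y=2, U=2) weight 1/192
  (X=0, W=2, V=2, Z=2, Y=2, U=3) weight 1/192
  … 16 more
Group by U:
  weight(U=2) = 13/224
  weight(U=3) = 1/14
Total weight = 13/224 + 1/14 = 29/224
P(U=2 | obs) = 13/224 / 29/224 = 13/29
P(U=3 | obs) = 1/14 / 29/224 = 16/29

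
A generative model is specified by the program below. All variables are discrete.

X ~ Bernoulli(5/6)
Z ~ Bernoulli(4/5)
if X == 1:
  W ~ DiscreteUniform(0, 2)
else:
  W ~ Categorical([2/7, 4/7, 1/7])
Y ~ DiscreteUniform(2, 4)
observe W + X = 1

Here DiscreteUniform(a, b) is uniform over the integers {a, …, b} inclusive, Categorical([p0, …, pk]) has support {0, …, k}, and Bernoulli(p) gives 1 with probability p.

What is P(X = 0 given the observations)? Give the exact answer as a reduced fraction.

Enumerate traces; 12 have nonzero weight after conditioning:
  (X=0, Z=0, W=1, Y=2) weight 2/315
  (X=0, Z=0, W=1, Y=3) weight 2/315
  (X=0, Z=0, W=1, Y=4) weight 2/315
  (X=0, Z=1, W=1, Y=2) weight 8/315
  (X=0, Z=1, W=1, Y=3) weight 8/315
  (X=0, Z=1, W=1, Y=4) weight 8/315
  (X=1, Z=0, W=0, Y=2) weight 1/54
  (X=1, Z=0, W=0, Y=3) weight 1/54
  … 4 more
Group by X:
  weight(X=0) = 2/21
  weight(X=1) = 5/18
Total weight = 2/21 + 5/18 = 47/126
P(X=0 | obs) = 2/21 / 47/126 = 12/47
P(X=1 | obs) = 5/18 / 47/126 = 35/47

P(X = 0 | obs) = 12/47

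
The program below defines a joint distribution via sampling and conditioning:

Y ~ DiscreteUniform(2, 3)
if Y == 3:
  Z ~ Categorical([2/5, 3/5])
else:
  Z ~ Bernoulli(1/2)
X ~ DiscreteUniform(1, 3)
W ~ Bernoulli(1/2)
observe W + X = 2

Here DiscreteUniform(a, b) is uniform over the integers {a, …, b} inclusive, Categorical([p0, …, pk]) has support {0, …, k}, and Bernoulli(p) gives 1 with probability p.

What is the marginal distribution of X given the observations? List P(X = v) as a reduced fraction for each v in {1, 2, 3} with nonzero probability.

P(X=1) = 1/2, P(X=2) = 1/2

Enumerate traces; 8 have nonzero weight after conditioning:
  (Y=2, Z=0, X=1, W=1) weight 1/24
  (Y=2, Z=0, X=2, W=0) weight 1/24
  (Y=2, Z=1, X=1, W=1) weight 1/24
  (Y=2, Z=1, X=2, W=0) weight 1/24
  (Y=3, Z=0, X=1, W=1) weight 1/30
  (Y=3, Z=0, X=2, W=0) weight 1/30
  (Y=3, Z=1, X=1, W=1) weight 1/20
  (Y=3, Z=1, X=2, W=0) weight 1/20
Group by X:
  weight(X=1) = 1/6
  weight(X=2) = 1/6
Total weight = 1/6 + 1/6 = 1/3
P(X=1 | obs) = 1/6 / 1/3 = 1/2
P(X=2 | obs) = 1/6 / 1/3 = 1/2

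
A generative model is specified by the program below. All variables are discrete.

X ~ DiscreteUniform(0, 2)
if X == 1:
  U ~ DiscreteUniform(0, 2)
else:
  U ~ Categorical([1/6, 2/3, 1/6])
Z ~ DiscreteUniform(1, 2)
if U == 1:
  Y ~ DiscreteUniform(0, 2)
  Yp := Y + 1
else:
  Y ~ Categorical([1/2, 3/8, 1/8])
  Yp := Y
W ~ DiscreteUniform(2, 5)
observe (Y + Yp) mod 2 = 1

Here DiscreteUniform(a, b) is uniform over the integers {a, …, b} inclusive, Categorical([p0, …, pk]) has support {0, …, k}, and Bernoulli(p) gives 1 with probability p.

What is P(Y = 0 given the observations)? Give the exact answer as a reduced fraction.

Enumerate traces; 72 have nonzero weight after conditioning:
  (X=0, U=1, Z=1, Y=0, W=2) weight 1/108
  (X=0, U=1, Z=1, Y=0, W=3) weight 1/108
  (X=0, U=1, Z=1, Y=0, W=4) weight 1/108
  (X=0, U=1, Z=1, Y=0, W=5) weight 1/108
  (X=0, U=1, Z=1, Y=1, W=2) weight 1/108
  (X=0, U=1, Z=1, Y=1, W=3) weight 1/108
  (X=0, U=1, Z=1, Y=1, W=4) weight 1/108
  (X=0, U=1, Z=1, Y=1, W=5) weight 1/108
  (X=0, U=1, Z=1, Y=2, W=2) weight 1/108
  … 63 more
Group by Y:
  weight(Y=0) = 5/27
  weight(Y=1) = 5/27
  weight(Y=2) = 5/27
Total weight = 5/27 + 5/27 + 5/27 = 5/9
P(Y=0 | obs) = 5/27 / 5/9 = 1/3
P(Y=1 | obs) = 5/27 / 5/9 = 1/3
P(Y=2 | obs) = 5/27 / 5/9 = 1/3

P(Y = 0 | obs) = 1/3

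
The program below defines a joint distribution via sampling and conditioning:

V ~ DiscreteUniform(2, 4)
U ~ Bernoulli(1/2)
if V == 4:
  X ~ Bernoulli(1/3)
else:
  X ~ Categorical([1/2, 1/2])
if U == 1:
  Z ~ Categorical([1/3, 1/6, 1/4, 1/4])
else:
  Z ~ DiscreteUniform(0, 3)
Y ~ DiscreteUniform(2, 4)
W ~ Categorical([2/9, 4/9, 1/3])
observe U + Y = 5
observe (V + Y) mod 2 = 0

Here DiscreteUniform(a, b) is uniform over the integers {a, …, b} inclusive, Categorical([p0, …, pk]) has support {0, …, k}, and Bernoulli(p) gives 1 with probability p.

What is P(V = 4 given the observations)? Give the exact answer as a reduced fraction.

P(V = 4 | obs) = 1/2

Enumerate traces; 48 have nonzero weight after conditioning:
  (V=2, U=1, X=0, Z=0, Y=4, W=0) weight 1/486
  (V=2, U=1, X=0, Z=0, Y=4, W=1) weight 1/243
  (V=2, U=1, X=0, Z=0, Y=4, W=2) weight 1/324
  (V=2, U=1, X=0, Z=1, Y=4, W=0) weight 1/972
  (V=2, U=1, X=0, Z=1, Y=4, W=1) weight 1/486
  (V=2, U=1, X=0, Z=1, Y=4, W=2) weight 1/648
  (V=2, U=1, X=0, Z=2, Y=4, W=0) weight 1/648
  (V=2, U=1, X=0, Z=2, Y=4, W=1) weight 1/324
  (V=4, U=1, X=0, Z=0, Y=4, W=0) weight 2/729
  … 39 more
Group by V:
  weight(V=2) = 1/18
  weight(V=4) = 1/18
Total weight = 1/18 + 1/18 = 1/9
P(V=2 | obs) = 1/18 / 1/9 = 1/2
P(V=4 | obs) = 1/18 / 1/9 = 1/2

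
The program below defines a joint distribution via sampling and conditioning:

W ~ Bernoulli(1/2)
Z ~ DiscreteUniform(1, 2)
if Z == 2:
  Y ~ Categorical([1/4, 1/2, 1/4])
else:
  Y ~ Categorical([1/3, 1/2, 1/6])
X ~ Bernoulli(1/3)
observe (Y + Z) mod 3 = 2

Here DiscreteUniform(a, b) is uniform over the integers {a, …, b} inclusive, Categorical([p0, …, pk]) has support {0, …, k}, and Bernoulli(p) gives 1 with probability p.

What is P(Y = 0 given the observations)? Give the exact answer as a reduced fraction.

P(Y = 0 | obs) = 1/3

Enumerate traces; 8 have nonzero weight after conditioning:
  (W=0, Z=1, Y=1, X=0) weight 1/12
  (W=0, Z=1, Y=1, X=1) weight 1/24
  (W=0, Z=2, Y=0, X=0) weight 1/24
  (W=0, Z=2, Y=0, X=1) weight 1/48
  (W=1, Z=1, Y=1, X=0) weight 1/12
  (W=1, Z=1, Y=1, X=1) weight 1/24
  (W=1, Z=2, Y=0, X=0) weight 1/24
  (W=1, Z=2, Y=0, X=1) weight 1/48
Group by Y:
  weight(Y=0) = 1/8
  weight(Y=1) = 1/4
Total weight = 1/8 + 1/4 = 3/8
P(Y=0 | obs) = 1/8 / 3/8 = 1/3
P(Y=1 | obs) = 1/4 / 3/8 = 2/3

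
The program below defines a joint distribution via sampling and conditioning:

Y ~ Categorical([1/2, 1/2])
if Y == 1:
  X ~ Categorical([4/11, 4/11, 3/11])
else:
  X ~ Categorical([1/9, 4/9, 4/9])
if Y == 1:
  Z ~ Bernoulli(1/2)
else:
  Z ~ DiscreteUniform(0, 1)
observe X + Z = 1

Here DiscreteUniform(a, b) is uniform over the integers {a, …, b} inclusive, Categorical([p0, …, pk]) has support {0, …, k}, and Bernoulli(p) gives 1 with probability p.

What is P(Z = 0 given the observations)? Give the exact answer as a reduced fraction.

P(Z = 0 | obs) = 80/127

Enumerate traces; 4 have nonzero weight after conditioning:
  (Y=0, X=0, Z=1) weight 1/36
  (Y=0, X=1, Z=0) weight 1/9
  (Y=1, X=0, Z=1) weight 1/11
  (Y=1, X=1, Z=0) weight 1/11
Group by Z:
  weight(Z=0) = 20/99
  weight(Z=1) = 47/396
Total weight = 20/99 + 47/396 = 127/396
P(Z=0 | obs) = 20/99 / 127/396 = 80/127
P(Z=1 | obs) = 47/396 / 127/396 = 47/127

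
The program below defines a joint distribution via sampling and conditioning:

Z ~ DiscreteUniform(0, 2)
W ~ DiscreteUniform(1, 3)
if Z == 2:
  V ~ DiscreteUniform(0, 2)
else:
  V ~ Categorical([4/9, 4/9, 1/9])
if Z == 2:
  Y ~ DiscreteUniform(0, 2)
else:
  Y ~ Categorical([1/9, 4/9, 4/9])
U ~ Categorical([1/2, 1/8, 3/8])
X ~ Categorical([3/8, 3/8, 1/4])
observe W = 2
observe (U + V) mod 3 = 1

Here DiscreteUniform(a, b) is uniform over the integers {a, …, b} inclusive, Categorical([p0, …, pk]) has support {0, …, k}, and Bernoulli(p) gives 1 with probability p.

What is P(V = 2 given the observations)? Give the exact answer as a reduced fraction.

P(V = 2 | obs) = 3/14

Enumerate traces; 81 have nonzero weight after conditioning:
  (Z=0, W=2, V=0, Y=0, U=1, X=0) weight 1/3888
  (Z=0, W=2, V=0, Y=0, U=1, X=1) weight 1/3888
  (Z=0, W=2, V=0, Y=0, U=1, X=2) weight 1/5832
  (Z=0, W=2, V=0, Y=1, U=1, X=0) weight 1/972
  (Z=0, W=2, V=0, Y=1, U=1, X=1) weight 1/972
  (Z=0, W=2, V=0, Y=1, U=1, X=2) weight 1/1458
  (Z=0, W=2, V=0, Y=2, U=1, X=0) weight 1/972
  (Z=0, W=2, V=0, Y=2, U=1, X=1) weight 1/972
  (Z=0, W=2, V=1, Y=0, U=0, X=0) weight 1/972
  (Z=0, W=2, V=2, Y=0, U=2, X=0) weight 1/5184
  … 71 more
Group by V:
  weight(V=0) = 11/648
  weight(V=1) = 11/162
  weight(V=2) = 5/216
Total weight = 11/648 + 11/162 + 5/216 = 35/324
P(V=0 | obs) = 11/648 / 35/324 = 11/70
P(V=1 | obs) = 11/162 / 35/324 = 22/35
P(V=2 | obs) = 5/216 / 35/324 = 3/14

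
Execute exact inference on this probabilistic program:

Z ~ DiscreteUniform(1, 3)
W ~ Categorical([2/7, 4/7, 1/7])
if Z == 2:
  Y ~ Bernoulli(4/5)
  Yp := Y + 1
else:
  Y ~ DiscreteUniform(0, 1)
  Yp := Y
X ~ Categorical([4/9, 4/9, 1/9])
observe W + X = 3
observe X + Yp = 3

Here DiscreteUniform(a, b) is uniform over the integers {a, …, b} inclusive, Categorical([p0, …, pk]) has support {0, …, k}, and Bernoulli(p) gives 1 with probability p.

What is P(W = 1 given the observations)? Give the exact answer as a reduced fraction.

P(W = 1 | obs) = 3/5

Enumerate traces; 4 have nonzero weight after conditioning:
  (Z=1, W=1, Y=1, X=2) weight 2/189
  (Z=2, W=1, Y=0, X=2) weight 4/945
  (Z=2, W=2, Y=1, X=1) weight 16/945
  (Z=3, W=1, Y=1, X=2) weight 2/189
Group by W:
  weight(W=1) = 8/315
  weight(W=2) = 16/945
Total weight = 8/315 + 16/945 = 8/189
P(W=1 | obs) = 8/315 / 8/189 = 3/5
P(W=2 | obs) = 16/945 / 8/189 = 2/5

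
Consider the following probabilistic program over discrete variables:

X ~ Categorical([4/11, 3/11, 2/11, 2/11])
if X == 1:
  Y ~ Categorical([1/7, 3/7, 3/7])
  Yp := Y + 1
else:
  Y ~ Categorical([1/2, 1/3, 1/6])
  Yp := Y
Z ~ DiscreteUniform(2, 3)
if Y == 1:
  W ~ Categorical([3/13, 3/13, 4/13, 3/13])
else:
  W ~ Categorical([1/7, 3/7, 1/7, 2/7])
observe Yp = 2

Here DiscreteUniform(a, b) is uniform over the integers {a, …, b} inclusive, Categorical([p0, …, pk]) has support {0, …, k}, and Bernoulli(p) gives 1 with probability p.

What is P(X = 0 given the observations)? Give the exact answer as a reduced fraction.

Enumerate traces; 32 have nonzero weight after conditioning:
  (X=0, Y=2, Z=2, W=0) weight 1/231
  (X=0, Y=2, Z=2, W=1) weight 1/77
  (X=0, Y=2, Z=2, W=2) weight 1/231
  (X=0, Y=2, Z=2, W=3) weight 2/231
  (X=0, Y=2, Z=3, W=0) weight 1/231
  (X=0, Y=2, Z=3, W=1) weight 1/77
  (X=0, Y=2, Z=3, W=2) weight 1/231
  (X=0, Y=2, Z=3, W=3) weight 2/231
  (X=1, Y=1, Z=2, W=0) weight 27/2002
  (X=2, Y=2, Z=2, W=0) weight 1/462
  … 22 more
Group by X:
  weight(X=0) = 2/33
  weight(X=1) = 9/77
  weight(X=2) = 1/33
  weight(X=3) = 1/33
Total weight = 2/33 + 9/77 + 1/33 + 1/33 = 5/21
P(X=0 | obs) = 2/33 / 5/21 = 14/55
P(X=1 | obs) = 9/77 / 5/21 = 27/55
P(X=2 | obs) = 1/33 / 5/21 = 7/55
P(X=3 | obs) = 1/33 / 5/21 = 7/55

P(X = 0 | obs) = 14/55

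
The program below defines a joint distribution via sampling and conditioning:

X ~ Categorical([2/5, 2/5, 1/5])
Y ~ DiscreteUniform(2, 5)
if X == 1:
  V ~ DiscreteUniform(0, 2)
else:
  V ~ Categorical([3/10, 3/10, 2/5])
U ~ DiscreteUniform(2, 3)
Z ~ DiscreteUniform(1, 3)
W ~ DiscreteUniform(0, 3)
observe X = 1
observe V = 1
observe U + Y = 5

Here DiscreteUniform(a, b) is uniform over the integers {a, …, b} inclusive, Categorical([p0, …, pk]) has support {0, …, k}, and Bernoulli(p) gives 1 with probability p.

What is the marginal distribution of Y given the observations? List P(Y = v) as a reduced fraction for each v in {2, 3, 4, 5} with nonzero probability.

P(Y=2) = 1/2, P(Y=3) = 1/2

Enumerate traces; 24 have nonzero weight after conditioning:
  (X=1, Y=2, V=1, U=3, Z=1, W=0) weight 1/720
  (X=1, Y=2, V=1, U=3, Z=1, W=1) weight 1/720
  (X=1, Y=2, V=1, U=3, Z=1, W=2) weight 1/720
  (X=1, Y=2, V=1, U=3, Z=1, W=3) weight 1/720
  (X=1, Y=2, V=1, U=3, Z=2, W=0) weight 1/720
  (X=1, Y=2, V=1, U=3, Z=2, W=1) weight 1/720
  (X=1, Y=2, V=1, U=3, Z=2, W=2) weight 1/720
  (X=1, Y=2, V=1, U=3, Z=2, W=3) weight 1/720
  (X=1, Y=3, V=1, U=2, Z=1, W=0) weight 1/720
  … 15 more
Group by Y:
  weight(Y=2) = 1/60
  weight(Y=3) = 1/60
Total weight = 1/60 + 1/60 = 1/30
P(Y=2 | obs) = 1/60 / 1/30 = 1/2
P(Y=3 | obs) = 1/60 / 1/30 = 1/2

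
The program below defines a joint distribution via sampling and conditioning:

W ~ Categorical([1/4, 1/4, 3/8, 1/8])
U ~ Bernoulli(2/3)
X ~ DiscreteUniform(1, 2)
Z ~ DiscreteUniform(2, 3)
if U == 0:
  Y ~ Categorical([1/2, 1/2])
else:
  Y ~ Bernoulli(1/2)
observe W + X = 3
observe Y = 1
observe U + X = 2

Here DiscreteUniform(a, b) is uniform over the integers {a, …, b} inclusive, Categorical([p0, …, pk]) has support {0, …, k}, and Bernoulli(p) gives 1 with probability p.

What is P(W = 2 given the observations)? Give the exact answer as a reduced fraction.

Enumerate traces; 4 have nonzero weight after conditioning:
  (W=1, U=0, X=2, Z=2, Y=1) weight 1/96
  (W=1, U=0, X=2, Z=3, Y=1) weight 1/96
  (W=2, U=1, X=1, Z=2, Y=1) weight 1/32
  (W=2, U=1, X=1, Z=3, Y=1) weight 1/32
Group by W:
  weight(W=1) = 1/48
  weight(W=2) = 1/16
Total weight = 1/48 + 1/16 = 1/12
P(W=1 | obs) = 1/48 / 1/12 = 1/4
P(W=2 | obs) = 1/16 / 1/12 = 3/4

P(W = 2 | obs) = 3/4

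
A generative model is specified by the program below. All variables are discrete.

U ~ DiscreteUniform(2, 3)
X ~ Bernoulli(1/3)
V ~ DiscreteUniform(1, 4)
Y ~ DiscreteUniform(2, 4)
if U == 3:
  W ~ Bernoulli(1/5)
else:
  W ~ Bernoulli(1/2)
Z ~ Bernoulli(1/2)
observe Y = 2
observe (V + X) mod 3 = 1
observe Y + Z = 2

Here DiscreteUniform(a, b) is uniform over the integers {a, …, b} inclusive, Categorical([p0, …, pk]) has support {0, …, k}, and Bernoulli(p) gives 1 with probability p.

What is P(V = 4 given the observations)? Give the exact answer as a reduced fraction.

P(V = 4 | obs) = 2/5

Enumerate traces; 12 have nonzero weight after conditioning:
  (U=2, X=0, V=1, Y=2, W=0, Z=0) weight 1/144
  (U=2, X=0, V=1, Y=2, W=1, Z=0) weight 1/144
  (U=2, X=0, V=4, Y=2, W=0, Z=0) weight 1/144
  (U=2, X=0, V=4, Y=2, W=1, Z=0) weight 1/144
  (U=2, X=1, V=3, Y=2, W=0, Z=0) weight 1/288
  (U=2, X=1, V=3, Y=2, W=1, Z=0) weight 1/288
  (U=3, X=0, V=1, Y=2, W=0, Z=0) weight 1/90
  (U=3, X=0, V=1, Y=2, W=1, Z=0) weight 1/360
  … 4 more
Group by V:
  weight(V=1) = 1/36
  weight(V=3) = 1/72
  weight(V=4) = 1/36
Total weight = 1/36 + 1/72 + 1/36 = 5/72
P(V=1 | obs) = 1/36 / 5/72 = 2/5
P(V=3 | obs) = 1/72 / 5/72 = 1/5
P(V=4 | obs) = 1/36 / 5/72 = 2/5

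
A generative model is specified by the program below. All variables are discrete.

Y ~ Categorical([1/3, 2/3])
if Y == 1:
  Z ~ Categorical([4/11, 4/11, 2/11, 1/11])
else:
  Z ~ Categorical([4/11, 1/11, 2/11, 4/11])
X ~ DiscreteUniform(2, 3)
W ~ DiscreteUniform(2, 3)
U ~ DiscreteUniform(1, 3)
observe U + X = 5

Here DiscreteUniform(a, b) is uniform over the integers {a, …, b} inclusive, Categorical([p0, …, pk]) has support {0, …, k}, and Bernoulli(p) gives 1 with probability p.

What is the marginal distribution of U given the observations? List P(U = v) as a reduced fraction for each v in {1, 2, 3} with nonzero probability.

Enumerate traces; 32 have nonzero weight after conditioning:
  (Y=0, Z=0, X=2, W=2, U=3) weight 1/99
  (Y=0, Z=0, X=2, W=3, U=3) weight 1/99
  (Y=0, Z=0, X=3, W=2, U=2) weight 1/99
  (Y=0, Z=0, X=3, W=3, U=2) weight 1/99
  (Y=0, Z=1, X=2, W=2, U=3) weight 1/396
  (Y=0, Z=1, X=2, W=3, U=3) weight 1/396
  (Y=0, Z=1, X=3, W=2, U=2) weight 1/396
  (Y=0, Z=1, X=3, W=3, U=2) weight 1/396
  … 24 more
Group by U:
  weight(U=2) = 1/6
  weight(U=3) = 1/6
Total weight = 1/6 + 1/6 = 1/3
P(U=2 | obs) = 1/6 / 1/3 = 1/2
P(U=3 | obs) = 1/6 / 1/3 = 1/2

P(U=2) = 1/2, P(U=3) = 1/2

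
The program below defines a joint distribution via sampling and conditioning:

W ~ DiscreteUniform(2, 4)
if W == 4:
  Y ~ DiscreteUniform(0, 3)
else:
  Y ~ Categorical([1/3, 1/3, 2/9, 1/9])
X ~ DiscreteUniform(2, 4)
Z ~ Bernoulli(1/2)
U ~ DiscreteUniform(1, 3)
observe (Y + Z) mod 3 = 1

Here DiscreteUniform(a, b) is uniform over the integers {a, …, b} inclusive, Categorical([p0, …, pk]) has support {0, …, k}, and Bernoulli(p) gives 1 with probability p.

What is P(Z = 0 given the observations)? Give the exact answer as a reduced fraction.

Enumerate traces; 81 have nonzero weight after conditioning:
  (W=2, Y=0, X=2, Z=1, U=1) weight 1/162
  (W=2, Y=0, X=2, Z=1, U=2) weight 1/162
  (W=2, Y=0, X=2, Z=1, U=3) weight 1/162
  (W=2, Y=0, X=3, Z=1, U=1) weight 1/162
  (W=2, Y=0, X=3, Z=1, U=2) weight 1/162
  (W=2, Y=0, X=3, Z=1, U=3) weight 1/162
  (W=2, Y=0, X=4, Z=1, U=1) weight 1/162
  (W=2, Y=0, X=4, Z=1, U=2) weight 1/162
  (W=2, Y=1, X=2, Z=0, U=1) weight 1/162
  … 72 more
Group by Z:
  weight(Z=0) = 11/72
  weight(Z=1) = 25/108
Total weight = 11/72 + 25/108 = 83/216
P(Z=0 | obs) = 11/72 / 83/216 = 33/83
P(Z=1 | obs) = 25/108 / 83/216 = 50/83

P(Z = 0 | obs) = 33/83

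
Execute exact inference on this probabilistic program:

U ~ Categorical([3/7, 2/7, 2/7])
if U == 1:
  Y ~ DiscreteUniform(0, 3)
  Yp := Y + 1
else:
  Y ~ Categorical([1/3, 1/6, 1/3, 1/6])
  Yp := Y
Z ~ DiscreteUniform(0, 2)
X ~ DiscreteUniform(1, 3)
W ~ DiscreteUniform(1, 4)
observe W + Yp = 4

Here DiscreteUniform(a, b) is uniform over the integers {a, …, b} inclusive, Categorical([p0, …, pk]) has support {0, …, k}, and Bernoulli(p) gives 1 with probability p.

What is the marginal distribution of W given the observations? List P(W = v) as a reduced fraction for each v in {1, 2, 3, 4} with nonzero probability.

P(W=1) = 8/39, P(W=2) = 1/3, P(W=3) = 8/39, P(W=4) = 10/39

Enumerate traces; 99 have nonzero weight after conditioning:
  (U=0, Y=0, Z=0, X=1, W=4) weight 1/252
  (U=0, Y=0, Z=0, X=2, W=4) weight 1/252
  (U=0, Y=0, Z=0, X=3, W=4) weight 1/252
  (U=0, Y=0, Z=1, X=1, W=4) weight 1/252
  (U=0, Y=0, Z=1, X=2, W=4) weight 1/252
  (U=0, Y=0, Z=1, X=3, W=4) weight 1/252
  (U=0, Y=0, Z=2, X=1, W=4) weight 1/252
  (U=0, Y=0, Z=2, X=2, W=4) weight 1/252
  (U=0, Y=1, Z=0, X=1, W=3) weight 1/504
  (U=0, Y=2, Z=0, X=1, W=2) weight 1/252
  … 89 more
Group by W:
  weight(W=1) = 1/21
  weight(W=2) = 13/168
  weight(W=3) = 1/21
  weight(W=4) = 5/84
Total weight = 1/21 + 13/168 + 1/21 + 5/84 = 13/56
P(W=1 | obs) = 1/21 / 13/56 = 8/39
P(W=2 | obs) = 13/168 / 13/56 = 1/3
P(W=3 | obs) = 1/21 / 13/56 = 8/39
P(W=4 | obs) = 5/84 / 13/56 = 10/39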